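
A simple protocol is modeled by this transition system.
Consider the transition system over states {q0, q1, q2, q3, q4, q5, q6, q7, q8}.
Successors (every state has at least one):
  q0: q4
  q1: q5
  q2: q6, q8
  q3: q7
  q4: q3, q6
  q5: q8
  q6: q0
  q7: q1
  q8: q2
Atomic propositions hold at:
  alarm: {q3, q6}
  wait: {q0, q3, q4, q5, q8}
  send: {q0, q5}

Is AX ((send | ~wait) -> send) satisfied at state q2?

Sat(~wait) = {q1, q2, q6, q7}
Sat(send | ~wait) = {q0, q1, q2, q5, q6, q7}
Sat((send | ~wait) -> send) = {q0, q3, q4, q5, q8}
Sat(AX ((send | ~wait) -> send)) = {s : every successor in {q0, q3, q4, q5, q8}} = {q0, q1, q5, q6}
q2 ∉ Sat(AX ((send | ~wait) -> send)) = {q0, q1, q5, q6}, so the formula does not hold at q2.

No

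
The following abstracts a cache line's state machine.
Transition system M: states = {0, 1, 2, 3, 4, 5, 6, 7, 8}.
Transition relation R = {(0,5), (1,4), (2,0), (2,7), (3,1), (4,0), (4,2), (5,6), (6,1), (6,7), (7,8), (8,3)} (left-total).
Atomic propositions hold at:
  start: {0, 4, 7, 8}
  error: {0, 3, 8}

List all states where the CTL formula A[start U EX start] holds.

Sat(EX start) = {s : some successor in {0, 4, 7, 8}} = {1, 2, 4, 6, 7}
A[start U EX start]: least fixpoint, start Z0 = Sat(EX start) = {1, 2, 4, 6, 7}, add states in Sat(start) with every successor in Z. Already a fixed point.
Sat(A[start U EX start]) = {1, 2, 4, 6, 7}

{1, 2, 4, 6, 7}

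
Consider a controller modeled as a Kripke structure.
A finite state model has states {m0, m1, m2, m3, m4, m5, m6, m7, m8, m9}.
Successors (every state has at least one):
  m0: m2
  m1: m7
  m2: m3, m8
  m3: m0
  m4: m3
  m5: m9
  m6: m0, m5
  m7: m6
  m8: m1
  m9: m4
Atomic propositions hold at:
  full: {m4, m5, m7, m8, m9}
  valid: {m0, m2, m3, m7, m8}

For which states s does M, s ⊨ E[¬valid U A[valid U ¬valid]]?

Sat(¬valid) = {m1, m4, m5, m6, m9}
A[valid U ¬valid]: least fixpoint, start Z0 = Sat(¬valid) = {m1, m4, m5, m6, m9}, add states in Sat(valid) with every successor in Z. Z1 = {m1, m4, m5, m6, m7, m8, m9}; fixed.
Sat(A[valid U ¬valid]) = {m1, m4, m5, m6, m7, m8, m9}
E[¬valid U A[valid U ¬valid]]: least fixpoint, start Z0 = Sat(A[valid U ¬valid]) = {m1, m4, m5, m6, m7, m8, m9}, add states in Sat(¬valid) with some successor in Z. Already a fixed point.
Sat(E[¬valid U A[valid U ¬valid]]) = {m1, m4, m5, m6, m7, m8, m9}

{m1, m4, m5, m6, m7, m8, m9}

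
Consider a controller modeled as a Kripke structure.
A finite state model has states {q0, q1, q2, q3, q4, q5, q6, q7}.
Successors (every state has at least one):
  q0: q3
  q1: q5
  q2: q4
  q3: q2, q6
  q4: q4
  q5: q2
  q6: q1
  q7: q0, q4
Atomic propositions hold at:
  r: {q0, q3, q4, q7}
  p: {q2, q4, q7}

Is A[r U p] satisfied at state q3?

A[r U p]: least fixpoint, start Z0 = Sat(p) = {q2, q4, q7}, add states in Sat(r) with every successor in Z. Already a fixed point.
Sat(A[r U p]) = {q2, q4, q7}
q3 ∉ Sat(A[r U p]) = {q2, q4, q7}, so the formula does not hold at q3.

No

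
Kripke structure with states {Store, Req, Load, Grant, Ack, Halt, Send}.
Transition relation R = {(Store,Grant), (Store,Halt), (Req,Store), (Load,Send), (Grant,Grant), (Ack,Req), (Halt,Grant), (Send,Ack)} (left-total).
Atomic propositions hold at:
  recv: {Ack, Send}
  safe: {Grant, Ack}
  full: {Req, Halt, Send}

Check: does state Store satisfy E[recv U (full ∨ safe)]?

No

Sat(full ∨ safe) = {Req, Grant, Ack, Halt, Send}
E[recv U (full ∨ safe)]: least fixpoint, start Z0 = Sat((full ∨ safe)) = {Req, Grant, Ack, Halt, Send}, add states in Sat(recv) with some successor in Z. Already a fixed point.
Sat(E[recv U (full ∨ safe)]) = {Req, Grant, Ack, Halt, Send}
Store ∉ Sat(E[recv U (full ∨ safe)]) = {Req, Grant, Ack, Halt, Send}, so the formula does not hold at Store.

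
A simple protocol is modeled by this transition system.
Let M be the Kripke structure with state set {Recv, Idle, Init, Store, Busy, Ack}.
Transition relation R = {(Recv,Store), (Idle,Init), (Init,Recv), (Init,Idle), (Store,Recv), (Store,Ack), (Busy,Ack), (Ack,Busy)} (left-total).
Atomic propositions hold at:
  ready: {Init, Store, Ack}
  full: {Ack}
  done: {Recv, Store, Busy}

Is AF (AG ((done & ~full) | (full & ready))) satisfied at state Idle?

No

Sat(~full) = {Recv, Idle, Init, Store, Busy}
Sat(done & ~full) = {Recv, Store, Busy}
Sat(full & ready) = {Ack}
Sat((done & ~full) | (full & ready)) = {Recv, Store, Busy, Ack}
AG ((done & ~full) | (full & ready)): greatest fixpoint, start Z0 = {Recv, Store, Busy, Ack}, keep only states in Sat with every successor in Z. Already a fixed point.
Sat(AG ((done & ~full) | (full & ready))) = {Recv, Store, Busy, Ack}
AF (AG ((done & ~full) | (full & ready))): least fixpoint, start Z0 = {Recv, Store, Busy, Ack}, add states with every successor in Z. Already a fixed point.
Sat(AF (AG ((done & ~full) | (full & ready)))) = {Recv, Store, Busy, Ack}
Idle ∉ Sat(AF (AG ((done & ~full) | (full & ready)))) = {Recv, Store, Busy, Ack}, so the formula does not hold at Idle.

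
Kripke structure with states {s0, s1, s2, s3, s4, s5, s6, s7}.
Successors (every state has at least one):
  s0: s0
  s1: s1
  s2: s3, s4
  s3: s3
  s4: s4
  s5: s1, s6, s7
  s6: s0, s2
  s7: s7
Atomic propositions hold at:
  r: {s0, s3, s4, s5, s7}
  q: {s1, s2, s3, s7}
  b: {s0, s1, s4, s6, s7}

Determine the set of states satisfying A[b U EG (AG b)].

AG b: greatest fixpoint, start Z0 = {s0, s1, s4, s6, s7}, keep only states in Sat with every successor in Z. Z1 = {s0, s1, s4, s7}; fixed.
Sat(AG b) = {s0, s1, s4, s7}
EG (AG b): greatest fixpoint, start Z0 = {s0, s1, s4, s7}, keep only states in Sat with some successor in Z. Already a fixed point.
Sat(EG (AG b)) = {s0, s1, s4, s7}
A[b U EG (AG b)]: least fixpoint, start Z0 = Sat(EG (AG b)) = {s0, s1, s4, s7}, add states in Sat(b) with every successor in Z. Already a fixed point.
Sat(A[b U EG (AG b)]) = {s0, s1, s4, s7}

{s0, s1, s4, s7}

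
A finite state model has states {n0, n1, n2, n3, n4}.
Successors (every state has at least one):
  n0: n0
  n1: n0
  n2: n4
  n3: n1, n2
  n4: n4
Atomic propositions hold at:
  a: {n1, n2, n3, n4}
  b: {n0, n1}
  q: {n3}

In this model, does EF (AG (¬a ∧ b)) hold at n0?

Yes

Sat(¬a) = {n0}
Sat(¬a ∧ b) = {n0}
AG (¬a ∧ b): greatest fixpoint, start Z0 = {n0}, keep only states in Sat with every successor in Z. Already a fixed point.
Sat(AG (¬a ∧ b)) = {n0}
EF (AG (¬a ∧ b)): least fixpoint, start Z0 = {n0}, add states with some successor in Z. Z1 = {n0, n1}; Z2 = {n0, n1, n3}; fixed.
Sat(EF (AG (¬a ∧ b))) = {n0, n1, n3}
n0 ∈ Sat(EF (AG (¬a ∧ b))) = {n0, n1, n3}, so the formula holds at n0.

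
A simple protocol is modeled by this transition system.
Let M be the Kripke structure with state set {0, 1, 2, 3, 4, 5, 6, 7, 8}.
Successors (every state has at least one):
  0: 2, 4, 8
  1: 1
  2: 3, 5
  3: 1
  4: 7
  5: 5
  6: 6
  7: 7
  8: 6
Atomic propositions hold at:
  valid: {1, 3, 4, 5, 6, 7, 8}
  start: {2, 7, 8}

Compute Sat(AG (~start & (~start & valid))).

{1, 3, 5, 6}

Sat(~start) = {0, 1, 3, 4, 5, 6}
Sat(~start & valid) = {1, 3, 4, 5, 6}
Sat(~start & (~start & valid)) = {1, 3, 4, 5, 6}
AG (~start & (~start & valid)): greatest fixpoint, start Z0 = {1, 3, 4, 5, 6}, keep only states in Sat with every successor in Z. Z1 = {1, 3, 5, 6}; fixed.
Sat(AG (~start & (~start & valid))) = {1, 3, 5, 6}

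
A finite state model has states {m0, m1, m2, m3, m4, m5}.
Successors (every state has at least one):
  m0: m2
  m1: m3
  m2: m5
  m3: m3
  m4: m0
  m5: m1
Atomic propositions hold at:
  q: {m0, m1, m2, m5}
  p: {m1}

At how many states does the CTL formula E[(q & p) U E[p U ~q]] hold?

Sat(q & p) = {m1}
Sat(~q) = {m3, m4}
E[p U ~q]: least fixpoint, start Z0 = Sat(~q) = {m3, m4}, add states in Sat(p) with some successor in Z. Z1 = {m1, m3, m4}; fixed.
Sat(E[p U ~q]) = {m1, m3, m4}
E[(q & p) U E[p U ~q]]: least fixpoint, start Z0 = Sat(E[p U ~q]) = {m1, m3, m4}, add states in Sat(q & p) with some successor in Z. Already a fixed point.
Sat(E[(q & p) U E[p U ~q]]) = {m1, m3, m4}
|Sat(E[(q & p) U E[p U ~q]])| = |{m1, m3, m4}| = 3.

3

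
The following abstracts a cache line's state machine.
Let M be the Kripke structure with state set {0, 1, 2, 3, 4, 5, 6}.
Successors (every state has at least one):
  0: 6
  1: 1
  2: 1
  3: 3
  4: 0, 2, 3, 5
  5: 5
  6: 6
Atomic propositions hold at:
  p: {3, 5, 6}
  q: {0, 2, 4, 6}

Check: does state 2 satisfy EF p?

No

EF p: least fixpoint, start Z0 = {3, 5, 6}, add states with some successor in Z. Z1 = {0, 3, 4, 5, 6}; fixed.
Sat(EF p) = {0, 3, 4, 5, 6}
2 ∉ Sat(EF p) = {0, 3, 4, 5, 6}, so the formula does not hold at 2.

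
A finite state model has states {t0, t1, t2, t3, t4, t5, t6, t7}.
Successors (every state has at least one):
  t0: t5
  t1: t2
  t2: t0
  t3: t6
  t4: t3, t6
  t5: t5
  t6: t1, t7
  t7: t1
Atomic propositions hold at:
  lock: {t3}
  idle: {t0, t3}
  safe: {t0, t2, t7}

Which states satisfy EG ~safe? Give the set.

{t5}

Sat(~safe) = {t1, t3, t4, t5, t6}
EG ~safe: greatest fixpoint, start Z0 = {t1, t3, t4, t5, t6}, keep only states in Sat with some successor in Z. Z1 = {t3, t4, t5, t6}; Z2 = {t3, t4, t5}; Z3 = {t4, t5}; Z4 = {t5}; fixed.
Sat(EG ~safe) = {t5}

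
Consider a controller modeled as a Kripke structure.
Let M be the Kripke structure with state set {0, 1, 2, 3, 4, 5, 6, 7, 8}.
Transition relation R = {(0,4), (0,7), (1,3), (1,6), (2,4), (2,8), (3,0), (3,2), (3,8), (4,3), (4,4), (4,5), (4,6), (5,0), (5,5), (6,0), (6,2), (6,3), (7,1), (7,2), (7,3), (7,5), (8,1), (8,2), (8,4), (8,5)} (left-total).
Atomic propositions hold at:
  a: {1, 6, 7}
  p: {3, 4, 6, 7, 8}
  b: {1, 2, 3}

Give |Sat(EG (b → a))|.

Sat(b → a) = {0, 1, 4, 5, 6, 7, 8}
EG (b → a): greatest fixpoint, start Z0 = {0, 1, 4, 5, 6, 7, 8}, keep only states in Sat with some successor in Z. Already a fixed point.
Sat(EG (b → a)) = {0, 1, 4, 5, 6, 7, 8}
|Sat(EG (b → a))| = |{0, 1, 4, 5, 6, 7, 8}| = 7.

7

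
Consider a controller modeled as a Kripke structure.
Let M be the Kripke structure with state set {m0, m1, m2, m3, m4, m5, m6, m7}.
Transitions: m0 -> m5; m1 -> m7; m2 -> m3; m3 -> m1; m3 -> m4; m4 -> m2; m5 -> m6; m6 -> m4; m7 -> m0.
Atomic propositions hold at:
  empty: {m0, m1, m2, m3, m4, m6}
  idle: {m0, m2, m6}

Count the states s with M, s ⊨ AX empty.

Sat(AX empty) = {s : every successor in {m0, m1, m2, m3, m4, m6}} = {m2, m3, m4, m5, m6, m7}
|Sat(AX empty)| = |{m2, m3, m4, m5, m6, m7}| = 6.

6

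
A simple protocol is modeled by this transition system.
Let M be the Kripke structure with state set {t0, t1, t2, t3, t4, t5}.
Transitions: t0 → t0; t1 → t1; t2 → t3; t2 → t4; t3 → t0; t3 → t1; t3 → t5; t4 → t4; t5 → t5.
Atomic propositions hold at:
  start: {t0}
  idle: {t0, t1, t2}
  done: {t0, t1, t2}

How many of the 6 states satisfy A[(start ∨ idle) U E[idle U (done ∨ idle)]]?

Sat(start ∨ idle) = {t0, t1, t2}
Sat(done ∨ idle) = {t0, t1, t2}
E[idle U (done ∨ idle)]: least fixpoint, start Z0 = Sat((done ∨ idle)) = {t0, t1, t2}, add states in Sat(idle) with some successor in Z. Already a fixed point.
Sat(E[idle U (done ∨ idle)]) = {t0, t1, t2}
A[(start ∨ idle) U E[idle U (done ∨ idle)]]: least fixpoint, start Z0 = Sat(E[idle U (done ∨ idle)]) = {t0, t1, t2}, add states in Sat(start ∨ idle) with every successor in Z. Already a fixed point.
Sat(A[(start ∨ idle) U E[idle U (done ∨ idle)]]) = {t0, t1, t2}
|Sat(A[(start ∨ idle) U E[idle U (done ∨ idle)]])| = |{t0, t1, t2}| = 3.

3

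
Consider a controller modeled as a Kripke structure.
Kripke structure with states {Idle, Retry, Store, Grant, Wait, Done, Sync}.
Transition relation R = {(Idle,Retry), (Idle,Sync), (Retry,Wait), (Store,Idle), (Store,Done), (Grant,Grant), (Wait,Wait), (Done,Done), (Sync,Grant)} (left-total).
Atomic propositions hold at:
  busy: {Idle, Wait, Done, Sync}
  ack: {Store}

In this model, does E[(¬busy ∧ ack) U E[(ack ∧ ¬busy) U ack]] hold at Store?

Yes

Sat(¬busy) = {Retry, Store, Grant}
Sat(¬busy ∧ ack) = {Store}
Sat(ack ∧ ¬busy) = {Store}
E[(ack ∧ ¬busy) U ack]: least fixpoint, start Z0 = Sat(ack) = {Store}, add states in Sat(ack ∧ ¬busy) with some successor in Z. Already a fixed point.
Sat(E[(ack ∧ ¬busy) U ack]) = {Store}
E[(¬busy ∧ ack) U E[(ack ∧ ¬busy) U ack]]: least fixpoint, start Z0 = Sat(E[(ack ∧ ¬busy) U ack]) = {Store}, add states in Sat(¬busy ∧ ack) with some successor in Z. Already a fixed point.
Sat(E[(¬busy ∧ ack) U E[(ack ∧ ¬busy) U ack]]) = {Store}
Store ∈ Sat(E[(¬busy ∧ ack) U E[(ack ∧ ¬busy) U ack]]) = {Store}, so the formula holds at Store.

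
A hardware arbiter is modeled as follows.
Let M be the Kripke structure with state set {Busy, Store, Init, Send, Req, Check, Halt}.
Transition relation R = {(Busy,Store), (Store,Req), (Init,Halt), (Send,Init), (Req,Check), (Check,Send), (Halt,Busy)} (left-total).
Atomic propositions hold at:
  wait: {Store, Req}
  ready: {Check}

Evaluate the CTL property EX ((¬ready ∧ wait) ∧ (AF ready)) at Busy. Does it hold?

Yes

Sat(¬ready) = {Busy, Store, Init, Send, Req, Halt}
Sat(¬ready ∧ wait) = {Store, Req}
AF ready: least fixpoint, start Z0 = {Check}, add states with every successor in Z. Z1 = {Req, Check}; Z2 = {Store, Req, Check}; Z3 = {Busy, Store, Req, Check}; Z4 = {Busy, Store, Req, Check, Halt}; Z5 = {Busy, Store, Init, Req, Check, Halt}; Z6 = {Busy, Store, Init, Send, Req, Check, Halt}; fixed.
Sat(AF ready) = {Busy, Store, Init, Send, Req, Check, Halt}
Sat((¬ready ∧ wait) ∧ (AF ready)) = {Store, Req}
Sat(EX ((¬ready ∧ wait) ∧ (AF ready))) = {s : some successor in {Store, Req}} = {Busy, Store}
Busy ∈ Sat(EX ((¬ready ∧ wait) ∧ (AF ready))) = {Busy, Store}, so the formula holds at Busy.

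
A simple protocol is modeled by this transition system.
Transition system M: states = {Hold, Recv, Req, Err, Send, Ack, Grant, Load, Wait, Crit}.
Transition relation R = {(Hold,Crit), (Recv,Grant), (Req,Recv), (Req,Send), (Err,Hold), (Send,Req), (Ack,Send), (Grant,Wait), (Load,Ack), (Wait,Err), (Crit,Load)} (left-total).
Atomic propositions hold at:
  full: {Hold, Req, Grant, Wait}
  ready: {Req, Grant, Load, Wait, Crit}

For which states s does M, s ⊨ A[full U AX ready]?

{Hold, Recv, Req, Send, Grant, Crit}

Sat(AX ready) = {s : every successor in {Req, Grant, Load, Wait, Crit}} = {Hold, Recv, Send, Grant, Crit}
A[full U AX ready]: least fixpoint, start Z0 = Sat(AX ready) = {Hold, Recv, Send, Grant, Crit}, add states in Sat(full) with every successor in Z. Z1 = {Hold, Recv, Req, Send, Grant, Crit}; fixed.
Sat(A[full U AX ready]) = {Hold, Recv, Req, Send, Grant, Crit}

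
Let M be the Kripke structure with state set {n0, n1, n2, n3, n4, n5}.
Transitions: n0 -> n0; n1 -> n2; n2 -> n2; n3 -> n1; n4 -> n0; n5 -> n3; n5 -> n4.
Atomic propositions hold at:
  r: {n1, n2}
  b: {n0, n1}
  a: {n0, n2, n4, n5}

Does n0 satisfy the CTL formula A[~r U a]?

Sat(~r) = {n0, n3, n4, n5}
A[~r U a]: least fixpoint, start Z0 = Sat(a) = {n0, n2, n4, n5}, add states in Sat(~r) with every successor in Z. Already a fixed point.
Sat(A[~r U a]) = {n0, n2, n4, n5}
n0 ∈ Sat(A[~r U a]) = {n0, n2, n4, n5}, so the formula holds at n0.

Yes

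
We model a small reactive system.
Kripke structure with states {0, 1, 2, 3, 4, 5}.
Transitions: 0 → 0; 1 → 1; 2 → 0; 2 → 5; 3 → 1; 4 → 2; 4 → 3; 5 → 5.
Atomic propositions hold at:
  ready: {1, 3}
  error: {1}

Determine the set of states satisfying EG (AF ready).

{1, 3}

AF ready: least fixpoint, start Z0 = {1, 3}, add states with every successor in Z. Already a fixed point.
Sat(AF ready) = {1, 3}
EG (AF ready): greatest fixpoint, start Z0 = {1, 3}, keep only states in Sat with some successor in Z. Already a fixed point.
Sat(EG (AF ready)) = {1, 3}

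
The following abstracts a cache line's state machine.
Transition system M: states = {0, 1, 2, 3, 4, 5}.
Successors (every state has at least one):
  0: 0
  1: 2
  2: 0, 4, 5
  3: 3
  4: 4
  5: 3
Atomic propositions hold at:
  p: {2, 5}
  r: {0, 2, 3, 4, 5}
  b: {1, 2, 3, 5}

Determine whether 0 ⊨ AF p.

AF p: least fixpoint, start Z0 = {2, 5}, add states with every successor in Z. Z1 = {1, 2, 5}; fixed.
Sat(AF p) = {1, 2, 5}
0 ∉ Sat(AF p) = {1, 2, 5}, so the formula does not hold at 0.

No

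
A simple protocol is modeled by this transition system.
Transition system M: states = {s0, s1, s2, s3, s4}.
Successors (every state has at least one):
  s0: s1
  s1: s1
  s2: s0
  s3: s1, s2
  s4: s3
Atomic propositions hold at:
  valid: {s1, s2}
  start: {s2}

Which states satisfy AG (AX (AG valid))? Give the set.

AG valid: greatest fixpoint, start Z0 = {s1, s2}, keep only states in Sat with every successor in Z. Z1 = {s1}; fixed.
Sat(AG valid) = {s1}
Sat(AX (AG valid)) = {s : every successor in {s1}} = {s0, s1}
AG (AX (AG valid)): greatest fixpoint, start Z0 = {s0, s1}, keep only states in Sat with every successor in Z. Already a fixed point.
Sat(AG (AX (AG valid))) = {s0, s1}

{s0, s1}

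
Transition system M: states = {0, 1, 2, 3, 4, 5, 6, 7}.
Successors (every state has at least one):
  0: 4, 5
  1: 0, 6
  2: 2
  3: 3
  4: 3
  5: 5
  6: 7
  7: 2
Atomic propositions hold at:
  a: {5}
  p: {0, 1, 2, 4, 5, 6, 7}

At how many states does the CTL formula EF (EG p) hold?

6

EG p: greatest fixpoint, start Z0 = {0, 1, 2, 4, 5, 6, 7}, keep only states in Sat with some successor in Z. Z1 = {0, 1, 2, 5, 6, 7}; fixed.
Sat(EG p) = {0, 1, 2, 5, 6, 7}
EF (EG p): least fixpoint, start Z0 = {0, 1, 2, 5, 6, 7}, add states with some successor in Z. Already a fixed point.
Sat(EF (EG p)) = {0, 1, 2, 5, 6, 7}
|Sat(EF (EG p))| = |{0, 1, 2, 5, 6, 7}| = 6.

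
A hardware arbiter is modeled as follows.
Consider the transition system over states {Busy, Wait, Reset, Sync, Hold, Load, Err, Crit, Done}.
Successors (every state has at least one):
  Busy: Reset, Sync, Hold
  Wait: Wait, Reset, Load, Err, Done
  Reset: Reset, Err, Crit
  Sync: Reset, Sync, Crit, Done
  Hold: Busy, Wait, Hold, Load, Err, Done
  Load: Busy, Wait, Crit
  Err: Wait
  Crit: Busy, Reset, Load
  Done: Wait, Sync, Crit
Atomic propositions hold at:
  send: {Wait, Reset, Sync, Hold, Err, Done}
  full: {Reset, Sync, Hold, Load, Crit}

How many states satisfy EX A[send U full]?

8

A[send U full]: least fixpoint, start Z0 = Sat(full) = {Reset, Sync, Hold, Load, Crit}, add states in Sat(send) with every successor in Z. Already a fixed point.
Sat(A[send U full]) = {Reset, Sync, Hold, Load, Crit}
Sat(EX A[send U full]) = {s : some successor in {Reset, Sync, Hold, Load, Crit}} = {Busy, Wait, Reset, Sync, Hold, Load, Crit, Done}
|Sat(EX A[send U full])| = |{Busy, Wait, Reset, Sync, Hold, Load, Crit, Done}| = 8.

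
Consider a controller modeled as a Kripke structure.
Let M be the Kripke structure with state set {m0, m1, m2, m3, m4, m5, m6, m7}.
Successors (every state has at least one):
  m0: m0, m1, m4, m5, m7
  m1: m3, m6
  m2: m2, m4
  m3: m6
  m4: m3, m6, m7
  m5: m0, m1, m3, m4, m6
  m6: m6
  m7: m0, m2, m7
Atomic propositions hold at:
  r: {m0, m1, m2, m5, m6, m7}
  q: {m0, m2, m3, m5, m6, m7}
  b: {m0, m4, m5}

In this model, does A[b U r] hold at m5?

Yes

A[b U r]: least fixpoint, start Z0 = Sat(r) = {m0, m1, m2, m5, m6, m7}, add states in Sat(b) with every successor in Z. Already a fixed point.
Sat(A[b U r]) = {m0, m1, m2, m5, m6, m7}
m5 ∈ Sat(A[b U r]) = {m0, m1, m2, m5, m6, m7}, so the formula holds at m5.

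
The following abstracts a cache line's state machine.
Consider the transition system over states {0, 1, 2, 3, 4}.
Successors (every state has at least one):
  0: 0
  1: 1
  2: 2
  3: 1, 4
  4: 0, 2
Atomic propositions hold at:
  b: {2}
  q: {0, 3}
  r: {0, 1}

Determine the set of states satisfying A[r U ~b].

{0, 1, 3, 4}

Sat(~b) = {0, 1, 3, 4}
A[r U ~b]: least fixpoint, start Z0 = Sat(~b) = {0, 1, 3, 4}, add states in Sat(r) with every successor in Z. Already a fixed point.
Sat(A[r U ~b]) = {0, 1, 3, 4}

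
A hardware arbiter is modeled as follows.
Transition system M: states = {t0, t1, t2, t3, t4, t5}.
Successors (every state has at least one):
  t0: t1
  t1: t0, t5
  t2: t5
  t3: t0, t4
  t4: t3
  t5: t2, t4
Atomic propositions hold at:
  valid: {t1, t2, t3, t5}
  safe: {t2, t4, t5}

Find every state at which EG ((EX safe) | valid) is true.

{t1, t2, t5}

Sat(EX safe) = {s : some successor in {t2, t4, t5}} = {t1, t2, t3, t5}
Sat((EX safe) | valid) = {t1, t2, t3, t5}
EG ((EX safe) | valid): greatest fixpoint, start Z0 = {t1, t2, t3, t5}, keep only states in Sat with some successor in Z. Z1 = {t1, t2, t5}; fixed.
Sat(EG ((EX safe) | valid)) = {t1, t2, t5}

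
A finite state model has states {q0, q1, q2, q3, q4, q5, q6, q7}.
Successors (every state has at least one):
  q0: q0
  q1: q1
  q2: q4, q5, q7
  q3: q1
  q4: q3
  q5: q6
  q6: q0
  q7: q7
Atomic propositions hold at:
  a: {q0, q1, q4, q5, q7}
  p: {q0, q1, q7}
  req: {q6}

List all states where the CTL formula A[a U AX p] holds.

{q0, q1, q3, q4, q5, q6, q7}

Sat(AX p) = {s : every successor in {q0, q1, q7}} = {q0, q1, q3, q6, q7}
A[a U AX p]: least fixpoint, start Z0 = Sat(AX p) = {q0, q1, q3, q6, q7}, add states in Sat(a) with every successor in Z. Z1 = {q0, q1, q3, q4, q5, q6, q7}; fixed.
Sat(A[a U AX p]) = {q0, q1, q3, q4, q5, q6, q7}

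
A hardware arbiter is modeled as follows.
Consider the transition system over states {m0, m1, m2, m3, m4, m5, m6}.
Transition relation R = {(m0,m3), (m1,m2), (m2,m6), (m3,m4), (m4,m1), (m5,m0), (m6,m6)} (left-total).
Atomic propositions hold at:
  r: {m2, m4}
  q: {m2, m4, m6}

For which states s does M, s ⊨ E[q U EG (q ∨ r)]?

Sat(q ∨ r) = {m2, m4, m6}
EG (q ∨ r): greatest fixpoint, start Z0 = {m2, m4, m6}, keep only states in Sat with some successor in Z. Z1 = {m2, m6}; fixed.
Sat(EG (q ∨ r)) = {m2, m6}
E[q U EG (q ∨ r)]: least fixpoint, start Z0 = Sat(EG (q ∨ r)) = {m2, m6}, add states in Sat(q) with some successor in Z. Already a fixed point.
Sat(E[q U EG (q ∨ r)]) = {m2, m6}

{m2, m6}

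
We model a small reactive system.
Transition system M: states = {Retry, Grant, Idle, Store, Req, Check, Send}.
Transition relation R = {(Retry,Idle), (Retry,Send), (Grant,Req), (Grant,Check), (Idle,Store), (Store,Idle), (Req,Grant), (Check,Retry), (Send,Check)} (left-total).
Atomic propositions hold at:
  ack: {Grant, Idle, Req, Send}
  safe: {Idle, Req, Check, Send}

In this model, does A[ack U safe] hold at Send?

Yes

A[ack U safe]: least fixpoint, start Z0 = Sat(safe) = {Idle, Req, Check, Send}, add states in Sat(ack) with every successor in Z. Z1 = {Grant, Idle, Req, Check, Send}; fixed.
Sat(A[ack U safe]) = {Grant, Idle, Req, Check, Send}
Send ∈ Sat(A[ack U safe]) = {Grant, Idle, Req, Check, Send}, so the formula holds at Send.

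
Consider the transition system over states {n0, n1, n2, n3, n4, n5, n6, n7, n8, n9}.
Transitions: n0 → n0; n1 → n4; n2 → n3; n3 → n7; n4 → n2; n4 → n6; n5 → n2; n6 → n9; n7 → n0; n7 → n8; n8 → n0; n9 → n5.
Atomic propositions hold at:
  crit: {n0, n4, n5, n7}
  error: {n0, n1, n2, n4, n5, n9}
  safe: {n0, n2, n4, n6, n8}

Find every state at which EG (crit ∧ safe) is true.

Sat(crit ∧ safe) = {n0, n4}
EG (crit ∧ safe): greatest fixpoint, start Z0 = {n0, n4}, keep only states in Sat with some successor in Z. Z1 = {n0}; fixed.
Sat(EG (crit ∧ safe)) = {n0}

{n0}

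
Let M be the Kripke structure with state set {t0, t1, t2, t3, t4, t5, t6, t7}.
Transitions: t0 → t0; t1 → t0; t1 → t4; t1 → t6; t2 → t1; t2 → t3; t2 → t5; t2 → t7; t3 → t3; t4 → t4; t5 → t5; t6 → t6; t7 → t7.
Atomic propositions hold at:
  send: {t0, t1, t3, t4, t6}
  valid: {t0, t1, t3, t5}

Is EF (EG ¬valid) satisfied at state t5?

No

Sat(¬valid) = {t2, t4, t6, t7}
EG ¬valid: greatest fixpoint, start Z0 = {t2, t4, t6, t7}, keep only states in Sat with some successor in Z. Already a fixed point.
Sat(EG ¬valid) = {t2, t4, t6, t7}
EF (EG ¬valid): least fixpoint, start Z0 = {t2, t4, t6, t7}, add states with some successor in Z. Z1 = {t1, t2, t4, t6, t7}; fixed.
Sat(EF (EG ¬valid)) = {t1, t2, t4, t6, t7}
t5 ∉ Sat(EF (EG ¬valid)) = {t1, t2, t4, t6, t7}, so the formula does not hold at t5.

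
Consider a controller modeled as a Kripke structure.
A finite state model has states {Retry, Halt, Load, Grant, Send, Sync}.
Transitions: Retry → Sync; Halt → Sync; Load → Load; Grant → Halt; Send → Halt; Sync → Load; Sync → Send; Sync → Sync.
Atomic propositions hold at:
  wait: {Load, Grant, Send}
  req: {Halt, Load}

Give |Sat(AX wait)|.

Sat(AX wait) = {s : every successor in {Load, Grant, Send}} = {Load}
|Sat(AX wait)| = |{Load}| = 1.

1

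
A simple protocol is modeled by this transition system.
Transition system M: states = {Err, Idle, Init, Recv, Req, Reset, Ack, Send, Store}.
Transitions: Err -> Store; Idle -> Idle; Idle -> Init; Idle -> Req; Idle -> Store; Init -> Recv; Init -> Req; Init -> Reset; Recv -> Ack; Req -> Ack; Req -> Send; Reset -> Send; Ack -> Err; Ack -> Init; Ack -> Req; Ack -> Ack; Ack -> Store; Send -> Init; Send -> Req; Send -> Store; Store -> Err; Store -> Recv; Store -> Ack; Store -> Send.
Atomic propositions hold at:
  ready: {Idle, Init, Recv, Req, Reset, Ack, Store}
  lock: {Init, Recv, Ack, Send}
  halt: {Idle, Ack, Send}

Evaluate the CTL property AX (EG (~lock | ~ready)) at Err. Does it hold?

Yes

Sat(~lock) = {Err, Idle, Req, Reset, Store}
Sat(~ready) = {Err, Send}
Sat(~lock | ~ready) = {Err, Idle, Req, Reset, Send, Store}
EG (~lock | ~ready): greatest fixpoint, start Z0 = {Err, Idle, Req, Reset, Send, Store}, keep only states in Sat with some successor in Z. Already a fixed point.
Sat(EG (~lock | ~ready)) = {Err, Idle, Req, Reset, Send, Store}
Sat(AX (EG (~lock | ~ready))) = {s : every successor in {Err, Idle, Req, Reset, Send, Store}} = {Err, Reset}
Err ∈ Sat(AX (EG (~lock | ~ready))) = {Err, Reset}, so the formula holds at Err.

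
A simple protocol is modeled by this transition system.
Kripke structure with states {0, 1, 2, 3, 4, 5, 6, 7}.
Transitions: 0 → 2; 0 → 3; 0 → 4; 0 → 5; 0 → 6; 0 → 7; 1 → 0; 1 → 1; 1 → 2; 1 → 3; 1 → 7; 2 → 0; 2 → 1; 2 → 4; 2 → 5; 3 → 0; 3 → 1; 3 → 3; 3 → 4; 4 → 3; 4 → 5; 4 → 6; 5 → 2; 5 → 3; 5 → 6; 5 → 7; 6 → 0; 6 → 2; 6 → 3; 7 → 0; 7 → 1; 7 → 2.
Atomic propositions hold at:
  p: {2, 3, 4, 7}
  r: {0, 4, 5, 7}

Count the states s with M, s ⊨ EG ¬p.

Sat(¬p) = {0, 1, 5, 6}
EG ¬p: greatest fixpoint, start Z0 = {0, 1, 5, 6}, keep only states in Sat with some successor in Z. Already a fixed point.
Sat(EG ¬p) = {0, 1, 5, 6}
|Sat(EG ¬p)| = |{0, 1, 5, 6}| = 4.

4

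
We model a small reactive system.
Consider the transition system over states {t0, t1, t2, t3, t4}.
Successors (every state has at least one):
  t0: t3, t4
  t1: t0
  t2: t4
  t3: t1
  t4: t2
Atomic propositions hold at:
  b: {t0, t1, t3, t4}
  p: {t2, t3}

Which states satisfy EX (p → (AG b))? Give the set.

AG b: greatest fixpoint, start Z0 = {t0, t1, t3, t4}, keep only states in Sat with every successor in Z. Z1 = {t0, t1, t3}; Z2 = {t1, t3}; Z3 = {t3}; Z4 = ∅; fixed.
Sat(AG b) = ∅
Sat(p → (AG b)) = {t0, t1, t4}
Sat(EX (p → (AG b))) = {s : some successor in {t0, t1, t4}} = {t0, t1, t2, t3}

{t0, t1, t2, t3}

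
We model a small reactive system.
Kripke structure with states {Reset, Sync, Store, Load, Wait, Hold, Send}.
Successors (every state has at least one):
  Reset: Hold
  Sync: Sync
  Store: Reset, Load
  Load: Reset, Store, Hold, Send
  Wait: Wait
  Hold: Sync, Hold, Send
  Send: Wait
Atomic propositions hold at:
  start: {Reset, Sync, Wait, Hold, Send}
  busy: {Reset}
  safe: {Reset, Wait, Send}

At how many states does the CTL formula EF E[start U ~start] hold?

Sat(~start) = {Store, Load}
E[start U ~start]: least fixpoint, start Z0 = Sat(~start) = {Store, Load}, add states in Sat(start) with some successor in Z. Already a fixed point.
Sat(E[start U ~start]) = {Store, Load}
EF E[start U ~start]: least fixpoint, start Z0 = {Store, Load}, add states with some successor in Z. Already a fixed point.
Sat(EF E[start U ~start]) = {Store, Load}
|Sat(EF E[start U ~start])| = |{Store, Load}| = 2.

2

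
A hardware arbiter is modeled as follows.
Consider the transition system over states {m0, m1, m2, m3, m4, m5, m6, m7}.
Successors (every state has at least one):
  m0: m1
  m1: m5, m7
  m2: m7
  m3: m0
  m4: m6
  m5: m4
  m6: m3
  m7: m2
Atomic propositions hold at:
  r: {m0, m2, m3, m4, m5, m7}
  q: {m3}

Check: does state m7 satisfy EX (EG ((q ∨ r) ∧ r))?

Yes

Sat(q ∨ r) = {m0, m2, m3, m4, m5, m7}
Sat((q ∨ r) ∧ r) = {m0, m2, m3, m4, m5, m7}
EG ((q ∨ r) ∧ r): greatest fixpoint, start Z0 = {m0, m2, m3, m4, m5, m7}, keep only states in Sat with some successor in Z. Z1 = {m2, m3, m5, m7}; Z2 = {m2, m7}; fixed.
Sat(EG ((q ∨ r) ∧ r)) = {m2, m7}
Sat(EX (EG ((q ∨ r) ∧ r))) = {s : some successor in {m2, m7}} = {m1, m2, m7}
m7 ∈ Sat(EX (EG ((q ∨ r) ∧ r))) = {m1, m2, m7}, so the formula holds at m7.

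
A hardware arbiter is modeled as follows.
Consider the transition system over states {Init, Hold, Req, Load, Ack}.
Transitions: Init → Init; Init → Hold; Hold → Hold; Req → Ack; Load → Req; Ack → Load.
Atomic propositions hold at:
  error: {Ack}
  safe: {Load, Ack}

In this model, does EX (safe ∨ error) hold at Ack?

Sat(safe ∨ error) = {Load, Ack}
Sat(EX (safe ∨ error)) = {s : some successor in {Load, Ack}} = {Req, Ack}
Ack ∈ Sat(EX (safe ∨ error)) = {Req, Ack}, so the formula holds at Ack.

Yes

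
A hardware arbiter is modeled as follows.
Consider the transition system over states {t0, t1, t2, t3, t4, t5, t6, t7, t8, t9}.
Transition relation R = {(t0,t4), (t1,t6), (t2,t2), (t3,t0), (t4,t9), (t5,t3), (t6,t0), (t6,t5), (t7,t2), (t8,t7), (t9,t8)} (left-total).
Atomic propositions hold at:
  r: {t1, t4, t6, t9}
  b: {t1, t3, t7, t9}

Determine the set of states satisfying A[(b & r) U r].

Sat(b & r) = {t1, t9}
A[(b & r) U r]: least fixpoint, start Z0 = Sat(r) = {t1, t4, t6, t9}, add states in Sat(b & r) with every successor in Z. Already a fixed point.
Sat(A[(b & r) U r]) = {t1, t4, t6, t9}

{t1, t4, t6, t9}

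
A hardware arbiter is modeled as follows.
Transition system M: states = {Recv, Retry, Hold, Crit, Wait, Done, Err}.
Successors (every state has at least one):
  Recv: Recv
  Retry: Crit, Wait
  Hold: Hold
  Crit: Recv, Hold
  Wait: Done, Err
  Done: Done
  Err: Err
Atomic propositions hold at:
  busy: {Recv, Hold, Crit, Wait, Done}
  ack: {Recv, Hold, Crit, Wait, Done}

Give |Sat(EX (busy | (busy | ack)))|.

6

Sat(busy | ack) = {Recv, Hold, Crit, Wait, Done}
Sat(busy | (busy | ack)) = {Recv, Hold, Crit, Wait, Done}
Sat(EX (busy | (busy | ack))) = {s : some successor in {Recv, Hold, Crit, Wait, Done}} = {Recv, Retry, Hold, Crit, Wait, Done}
|Sat(EX (busy | (busy | ack)))| = |{Recv, Retry, Hold, Crit, Wait, Done}| = 6.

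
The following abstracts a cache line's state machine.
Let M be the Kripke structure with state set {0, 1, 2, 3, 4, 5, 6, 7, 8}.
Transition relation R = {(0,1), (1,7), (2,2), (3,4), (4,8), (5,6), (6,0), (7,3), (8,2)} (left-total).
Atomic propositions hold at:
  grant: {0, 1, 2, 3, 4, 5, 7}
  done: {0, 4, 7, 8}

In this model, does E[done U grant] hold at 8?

E[done U grant]: least fixpoint, start Z0 = Sat(grant) = {0, 1, 2, 3, 4, 5, 7}, add states in Sat(done) with some successor in Z. Z1 = {0, 1, 2, 3, 4, 5, 7, 8}; fixed.
Sat(E[done U grant]) = {0, 1, 2, 3, 4, 5, 7, 8}
8 ∈ Sat(E[done U grant]) = {0, 1, 2, 3, 4, 5, 7, 8}, so the formula holds at 8.

Yes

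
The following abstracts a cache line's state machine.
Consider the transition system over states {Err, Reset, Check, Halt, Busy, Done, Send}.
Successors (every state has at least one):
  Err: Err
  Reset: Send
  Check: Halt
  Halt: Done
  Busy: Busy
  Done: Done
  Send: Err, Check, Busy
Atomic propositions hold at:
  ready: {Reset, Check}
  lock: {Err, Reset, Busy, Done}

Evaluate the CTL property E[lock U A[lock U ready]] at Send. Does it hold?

A[lock U ready]: least fixpoint, start Z0 = Sat(ready) = {Reset, Check}, add states in Sat(lock) with every successor in Z. Already a fixed point.
Sat(A[lock U ready]) = {Reset, Check}
E[lock U A[lock U ready]]: least fixpoint, start Z0 = Sat(A[lock U ready]) = {Reset, Check}, add states in Sat(lock) with some successor in Z. Already a fixed point.
Sat(E[lock U A[lock U ready]]) = {Reset, Check}
Send ∉ Sat(E[lock U A[lock U ready]]) = {Reset, Check}, so the formula does not hold at Send.

No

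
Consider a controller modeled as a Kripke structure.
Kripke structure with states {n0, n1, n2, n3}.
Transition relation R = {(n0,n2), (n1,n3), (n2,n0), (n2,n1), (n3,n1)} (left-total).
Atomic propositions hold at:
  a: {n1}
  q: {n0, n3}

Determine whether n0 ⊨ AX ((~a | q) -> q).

Sat(~a) = {n0, n2, n3}
Sat(~a | q) = {n0, n2, n3}
Sat((~a | q) -> q) = {n0, n1, n3}
Sat(AX ((~a | q) -> q)) = {s : every successor in {n0, n1, n3}} = {n1, n2, n3}
n0 ∉ Sat(AX ((~a | q) -> q)) = {n1, n2, n3}, so the formula does not hold at n0.

No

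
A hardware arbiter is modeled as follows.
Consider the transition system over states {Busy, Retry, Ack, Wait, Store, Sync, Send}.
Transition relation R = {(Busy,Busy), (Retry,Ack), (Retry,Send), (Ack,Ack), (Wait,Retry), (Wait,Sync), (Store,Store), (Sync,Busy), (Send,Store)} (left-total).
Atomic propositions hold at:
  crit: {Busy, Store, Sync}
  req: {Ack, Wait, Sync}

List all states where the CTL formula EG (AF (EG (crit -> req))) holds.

{Retry, Ack, Wait}

Sat(crit -> req) = {Retry, Ack, Wait, Sync, Send}
EG (crit -> req): greatest fixpoint, start Z0 = {Retry, Ack, Wait, Sync, Send}, keep only states in Sat with some successor in Z. Z1 = {Retry, Ack, Wait}; fixed.
Sat(EG (crit -> req)) = {Retry, Ack, Wait}
AF (EG (crit -> req)): least fixpoint, start Z0 = {Retry, Ack, Wait}, add states with every successor in Z. Already a fixed point.
Sat(AF (EG (crit -> req))) = {Retry, Ack, Wait}
EG (AF (EG (crit -> req))): greatest fixpoint, start Z0 = {Retry, Ack, Wait}, keep only states in Sat with some successor in Z. Already a fixed point.
Sat(EG (AF (EG (crit -> req)))) = {Retry, Ack, Wait}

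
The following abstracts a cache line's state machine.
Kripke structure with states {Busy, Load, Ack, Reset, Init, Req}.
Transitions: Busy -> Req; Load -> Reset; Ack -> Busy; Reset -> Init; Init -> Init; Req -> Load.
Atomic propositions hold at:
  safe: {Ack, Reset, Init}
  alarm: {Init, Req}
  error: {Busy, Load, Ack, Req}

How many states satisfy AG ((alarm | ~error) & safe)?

2

Sat(~error) = {Reset, Init}
Sat(alarm | ~error) = {Reset, Init, Req}
Sat((alarm | ~error) & safe) = {Reset, Init}
AG ((alarm | ~error) & safe): greatest fixpoint, start Z0 = {Reset, Init}, keep only states in Sat with every successor in Z. Already a fixed point.
Sat(AG ((alarm | ~error) & safe)) = {Reset, Init}
|Sat(AG ((alarm | ~error) & safe))| = |{Reset, Init}| = 2.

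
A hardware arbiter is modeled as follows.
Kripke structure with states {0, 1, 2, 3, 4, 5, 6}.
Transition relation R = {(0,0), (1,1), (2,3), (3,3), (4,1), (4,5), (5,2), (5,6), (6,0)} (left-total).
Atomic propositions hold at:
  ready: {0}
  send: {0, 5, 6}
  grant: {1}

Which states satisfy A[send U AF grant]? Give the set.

AF grant: least fixpoint, start Z0 = {1}, add states with every successor in Z. Already a fixed point.
Sat(AF grant) = {1}
A[send U AF grant]: least fixpoint, start Z0 = Sat(AF grant) = {1}, add states in Sat(send) with every successor in Z. Already a fixed point.
Sat(A[send U AF grant]) = {1}

{1}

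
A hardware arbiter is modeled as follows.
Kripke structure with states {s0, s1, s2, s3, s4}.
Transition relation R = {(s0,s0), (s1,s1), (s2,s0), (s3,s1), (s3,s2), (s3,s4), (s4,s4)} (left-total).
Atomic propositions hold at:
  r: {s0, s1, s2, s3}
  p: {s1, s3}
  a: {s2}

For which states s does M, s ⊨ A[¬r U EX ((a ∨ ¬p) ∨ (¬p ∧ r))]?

Sat(¬r) = {s4}
Sat(¬p) = {s0, s2, s4}
Sat(a ∨ ¬p) = {s0, s2, s4}
Sat(¬p ∧ r) = {s0, s2}
Sat((a ∨ ¬p) ∨ (¬p ∧ r)) = {s0, s2, s4}
Sat(EX ((a ∨ ¬p) ∨ (¬p ∧ r))) = {s : some successor in {s0, s2, s4}} = {s0, s2, s3, s4}
A[¬r U EX ((a ∨ ¬p) ∨ (¬p ∧ r))]: least fixpoint, start Z0 = Sat(EX ((a ∨ ¬p) ∨ (¬p ∧ r))) = {s0, s2, s3, s4}, add states in Sat(¬r) with every successor in Z. Already a fixed point.
Sat(A[¬r U EX ((a ∨ ¬p) ∨ (¬p ∧ r))]) = {s0, s2, s3, s4}

{s0, s2, s3, s4}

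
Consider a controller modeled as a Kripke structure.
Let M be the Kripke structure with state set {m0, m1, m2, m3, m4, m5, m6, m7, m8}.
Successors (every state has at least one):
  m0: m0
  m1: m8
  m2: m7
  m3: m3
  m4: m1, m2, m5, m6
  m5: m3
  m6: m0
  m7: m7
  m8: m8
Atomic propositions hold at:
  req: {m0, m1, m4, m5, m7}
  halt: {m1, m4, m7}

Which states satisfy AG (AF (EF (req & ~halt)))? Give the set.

{m0, m6}

Sat(~halt) = {m0, m2, m3, m5, m6, m8}
Sat(req & ~halt) = {m0, m5}
EF (req & ~halt): least fixpoint, start Z0 = {m0, m5}, add states with some successor in Z. Z1 = {m0, m4, m5, m6}; fixed.
Sat(EF (req & ~halt)) = {m0, m4, m5, m6}
AF (EF (req & ~halt)): least fixpoint, start Z0 = {m0, m4, m5, m6}, add states with every successor in Z. Already a fixed point.
Sat(AF (EF (req & ~halt))) = {m0, m4, m5, m6}
AG (AF (EF (req & ~halt))): greatest fixpoint, start Z0 = {m0, m4, m5, m6}, keep only states in Sat with every successor in Z. Z1 = {m0, m6}; fixed.
Sat(AG (AF (EF (req & ~halt)))) = {m0, m6}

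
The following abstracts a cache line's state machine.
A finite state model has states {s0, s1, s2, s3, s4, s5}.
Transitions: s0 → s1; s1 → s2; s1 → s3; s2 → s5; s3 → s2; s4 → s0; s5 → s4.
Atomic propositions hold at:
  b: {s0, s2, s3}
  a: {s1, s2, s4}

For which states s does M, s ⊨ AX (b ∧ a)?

{s3}

Sat(b ∧ a) = {s2}
Sat(AX (b ∧ a)) = {s : every successor in {s2}} = {s3}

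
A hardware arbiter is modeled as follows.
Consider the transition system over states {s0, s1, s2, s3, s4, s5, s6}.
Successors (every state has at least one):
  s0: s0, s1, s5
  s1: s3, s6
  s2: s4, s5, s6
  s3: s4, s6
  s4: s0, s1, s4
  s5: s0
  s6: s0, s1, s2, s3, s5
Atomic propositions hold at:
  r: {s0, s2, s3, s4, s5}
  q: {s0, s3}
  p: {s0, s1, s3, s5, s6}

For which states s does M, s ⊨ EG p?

EG p: greatest fixpoint, start Z0 = {s0, s1, s3, s5, s6}, keep only states in Sat with some successor in Z. Already a fixed point.
Sat(EG p) = {s0, s1, s3, s5, s6}

{s0, s1, s3, s5, s6}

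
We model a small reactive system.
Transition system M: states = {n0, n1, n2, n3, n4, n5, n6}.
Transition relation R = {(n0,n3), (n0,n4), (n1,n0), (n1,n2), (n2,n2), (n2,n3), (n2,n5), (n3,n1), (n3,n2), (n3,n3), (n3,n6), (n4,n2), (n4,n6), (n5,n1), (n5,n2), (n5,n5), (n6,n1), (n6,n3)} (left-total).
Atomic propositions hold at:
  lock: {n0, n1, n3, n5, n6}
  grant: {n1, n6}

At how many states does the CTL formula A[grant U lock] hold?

A[grant U lock]: least fixpoint, start Z0 = Sat(lock) = {n0, n1, n3, n5, n6}, add states in Sat(grant) with every successor in Z. Already a fixed point.
Sat(A[grant U lock]) = {n0, n1, n3, n5, n6}
|Sat(A[grant U lock])| = |{n0, n1, n3, n5, n6}| = 5.

5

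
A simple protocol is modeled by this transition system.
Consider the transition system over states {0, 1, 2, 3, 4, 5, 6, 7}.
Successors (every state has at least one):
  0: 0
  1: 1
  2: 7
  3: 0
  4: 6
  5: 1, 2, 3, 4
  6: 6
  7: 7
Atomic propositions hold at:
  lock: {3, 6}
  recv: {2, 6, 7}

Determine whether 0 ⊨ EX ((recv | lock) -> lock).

Sat(recv | lock) = {2, 3, 6, 7}
Sat((recv | lock) -> lock) = {0, 1, 3, 4, 5, 6}
Sat(EX ((recv | lock) -> lock)) = {s : some successor in {0, 1, 3, 4, 5, 6}} = {0, 1, 3, 4, 5, 6}
0 ∈ Sat(EX ((recv | lock) -> lock)) = {0, 1, 3, 4, 5, 6}, so the formula holds at 0.

Yes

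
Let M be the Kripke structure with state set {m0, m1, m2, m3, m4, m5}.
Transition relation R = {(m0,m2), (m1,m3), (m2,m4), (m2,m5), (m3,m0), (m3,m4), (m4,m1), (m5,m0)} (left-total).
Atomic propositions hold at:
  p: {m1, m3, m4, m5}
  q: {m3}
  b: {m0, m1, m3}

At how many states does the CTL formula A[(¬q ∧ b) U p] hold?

4

Sat(¬q) = {m0, m1, m2, m4, m5}
Sat(¬q ∧ b) = {m0, m1}
A[(¬q ∧ b) U p]: least fixpoint, start Z0 = Sat(p) = {m1, m3, m4, m5}, add states in Sat(¬q ∧ b) with every successor in Z. Already a fixed point.
Sat(A[(¬q ∧ b) U p]) = {m1, m3, m4, m5}
|Sat(A[(¬q ∧ b) U p])| = |{m1, m3, m4, m5}| = 4.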